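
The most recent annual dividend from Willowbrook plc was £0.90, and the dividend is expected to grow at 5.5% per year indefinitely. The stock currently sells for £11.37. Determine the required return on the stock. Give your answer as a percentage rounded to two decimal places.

D₁ = £0.90 × 1.055 = £0.9495
P = D₁/(r − g) ⇒ r = D₁/P + g = £0.9495/£11.37 + 0.055 = 0.083509 + 0.055 = 0.138509

13.85%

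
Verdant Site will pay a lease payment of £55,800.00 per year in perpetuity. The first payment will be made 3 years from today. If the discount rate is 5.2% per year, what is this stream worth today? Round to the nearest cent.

Value at end of year 2: C / r = £55,800.00 / 0.052 = £1,073,076.9231
Discount to today: PV = £1,073,076.9231 / (1 + 0.052)^2 = £1,073,076.9231 / 1.106704 = £969,615.11

£969615.11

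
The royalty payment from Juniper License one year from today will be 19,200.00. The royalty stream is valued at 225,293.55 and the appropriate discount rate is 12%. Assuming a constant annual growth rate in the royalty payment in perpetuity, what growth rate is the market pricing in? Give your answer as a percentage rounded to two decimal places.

3.48%

P = D₁/(r−g) ⇒ g = r − D₁/P = 0.12 − 19,200.00/225,293.55 = 0.034778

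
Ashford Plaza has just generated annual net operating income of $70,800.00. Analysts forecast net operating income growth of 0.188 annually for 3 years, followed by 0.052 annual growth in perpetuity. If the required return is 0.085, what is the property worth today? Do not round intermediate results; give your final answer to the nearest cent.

$3218090.45

D_1 = 84110.40000
D_2 = 99923.15520
D_3 = 118708.70838
Terminal value at year 3: TV = D_3×(1+g_2)/(r−g_2) = 124881.56121/0.033 = 3784289.73373
P_0 = D_1/(1+r)^1 + D_2/(1+r)^2 + D_3/(1+r)^3 + TV/(1+r)^3
    = 77521.10599 + 84880.25246 + 92938.00914 + 2962751.07935 = 3218090.44694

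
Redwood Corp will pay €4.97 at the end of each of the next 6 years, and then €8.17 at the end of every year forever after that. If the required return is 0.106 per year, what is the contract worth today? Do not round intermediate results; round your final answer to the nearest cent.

€63.38

PV of 6-year annuity: €4.97 × [1 − (1+0.106)^−6] / 0.106 = 21.27029
Perpetuity value at year 6: €8.17 / 0.106 = 77.07547
PV of perpetuity: 77.07547 / (1+0.106)^6 = 42.11002
Total PV = 21.27029 + 42.11002 = 63.38031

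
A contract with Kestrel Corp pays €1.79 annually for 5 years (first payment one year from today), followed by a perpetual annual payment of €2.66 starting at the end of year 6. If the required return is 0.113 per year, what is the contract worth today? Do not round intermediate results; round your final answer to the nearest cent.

PV of 5-year annuity: €1.79 × [1 − (1+0.113)^−5] / 0.113 = 6.56603
Perpetuity value at year 5: €2.66 / 0.113 = 23.53982
PV of perpetuity: 23.53982 / (1+0.113)^5 = 13.78248
Total PV = 6.56603 + 13.78248 = 20.34851

€20.35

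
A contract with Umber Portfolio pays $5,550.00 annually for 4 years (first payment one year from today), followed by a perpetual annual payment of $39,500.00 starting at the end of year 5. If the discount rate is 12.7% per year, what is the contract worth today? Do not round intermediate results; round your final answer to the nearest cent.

$209407.61

PV of 4-year annuity: $5,550.00 × [1 − (1+0.127)^−4] / 0.127 = 16611.74843
Perpetuity value at year 4: $39,500.00 / 0.127 = 311023.62205
PV of perpetuity: 311023.62205 / (1+0.127)^4 = 192795.86295
Total PV = 16611.74843 + 192795.86295 = 209407.61138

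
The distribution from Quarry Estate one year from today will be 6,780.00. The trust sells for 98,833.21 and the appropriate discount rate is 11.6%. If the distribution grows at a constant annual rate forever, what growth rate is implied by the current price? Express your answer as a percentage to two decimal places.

P = D₁/(r−g) ⇒ g = r − D₁/P = 0.116 − 6,780.00/98,833.21 = 0.047400

4.74%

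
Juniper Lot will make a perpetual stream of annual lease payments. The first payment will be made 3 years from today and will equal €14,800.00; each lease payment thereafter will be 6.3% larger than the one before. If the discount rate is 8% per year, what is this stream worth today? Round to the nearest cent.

Value at end of year 2: C₁ / (r − g) = €14,800.00 / (0.08 − 0.063) = €870,588.2353
Discount to today: PV = €870,588.2353 / (1 + 0.08)^2 = €870,588.2353 / 1.166400 = €746,389.09

€746389.09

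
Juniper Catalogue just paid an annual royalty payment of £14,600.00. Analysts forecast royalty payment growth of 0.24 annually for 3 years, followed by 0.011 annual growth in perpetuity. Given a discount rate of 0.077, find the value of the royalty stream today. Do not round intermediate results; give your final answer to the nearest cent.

£399779.04

D_1 = 18104.00000
D_2 = 22448.96000
D_3 = 27836.71040
Terminal value at year 3: TV = D_3×(1+g_2)/(r−g_2) = 28142.91421/0.066 = 426407.79113
P_0 = D_1/(1+r)^1 + D_2/(1+r)^2 + D_3/(1+r)^3 + TV/(1+r)^3
    = 16809.65645 + 19353.73631 + 22282.85331 + 341332.79850 = 399779.04457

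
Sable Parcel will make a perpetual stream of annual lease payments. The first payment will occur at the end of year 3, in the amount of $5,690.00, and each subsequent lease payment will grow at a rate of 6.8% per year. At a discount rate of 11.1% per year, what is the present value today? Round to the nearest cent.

$107205.16

Value at end of year 2: C₁ / (r − g) = $5,690.00 / (0.111 − 0.068) = $132,325.5814
Discount to today: PV = $132,325.5814 / (1 + 0.111)^2 = $132,325.5814 / 1.234321 = $107,205.16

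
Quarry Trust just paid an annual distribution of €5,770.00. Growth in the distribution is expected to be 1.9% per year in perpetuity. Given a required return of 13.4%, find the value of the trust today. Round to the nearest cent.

€51127.22

D₁ = D₀ × (1 + g) = €5,770.00 × 1.019 = €5,879.6300
Growing perpetuity: P = D₁ / (r − g) = €5,879.6300 / (0.134 − 0.019) = €51,127.22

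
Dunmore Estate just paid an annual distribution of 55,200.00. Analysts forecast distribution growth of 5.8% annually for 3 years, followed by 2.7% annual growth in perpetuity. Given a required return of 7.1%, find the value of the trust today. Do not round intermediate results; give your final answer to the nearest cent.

D_1 = 58401.60000
D_2 = 61788.89280
D_3 = 65372.64858
Terminal value at year 3: TV = D_3×(1+g_2)/(r−g_2) = 67137.71009/0.044 = 1525857.04759
P_0 = D_1/(1+r)^1 + D_2/(1+r)^2 + D_3/(1+r)^3 + TV/(1+r)^3
    = 54529.97199 + 53868.07690 + 53214.21603 + 1242068.17862 = 1403680.44354

1403680.44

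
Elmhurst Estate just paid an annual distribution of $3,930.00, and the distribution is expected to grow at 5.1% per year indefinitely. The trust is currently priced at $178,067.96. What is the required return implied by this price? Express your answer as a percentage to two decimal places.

7.42%

D₁ = $3,930.00 × 1.051 = $4,130.4300
P = D₁/(r − g) ⇒ r = D₁/P + g = $4,130.4300/$178,067.96 + 0.051 = 0.023196 + 0.051 = 0.074196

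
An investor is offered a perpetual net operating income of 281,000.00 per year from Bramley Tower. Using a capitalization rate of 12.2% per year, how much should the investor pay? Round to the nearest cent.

2303278.69

Level perpetuity: PV = C / r = 281,000.00 / 0.122 = 2,303,278.69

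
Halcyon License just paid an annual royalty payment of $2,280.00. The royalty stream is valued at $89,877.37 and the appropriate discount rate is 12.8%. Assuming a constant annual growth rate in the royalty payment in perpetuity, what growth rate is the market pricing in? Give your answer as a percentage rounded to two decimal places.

10.01%

P = D₀(1+g)/(r−g) ⇒ P(r−g) = D₀(1+g) ⇒ g(P+D₀) = P·r − D₀
g = (P·r − D₀)/(P + D₀) = ($89,877.37×0.128 − $2,280.00) / ($89,877.37 + $2,280.00) = 0.100093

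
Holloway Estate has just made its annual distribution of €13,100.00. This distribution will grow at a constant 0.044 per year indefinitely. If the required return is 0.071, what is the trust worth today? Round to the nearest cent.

€506533.33

D₁ = D₀ × (1 + g) = €13,100.00 × 1.044 = €13,676.4000
Growing perpetuity: P = D₁ / (r − g) = €13,676.4000 / (0.071 − 0.044) = €506,533.33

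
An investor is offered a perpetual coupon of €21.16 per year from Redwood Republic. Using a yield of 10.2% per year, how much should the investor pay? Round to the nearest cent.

€207.45

Level perpetuity: PV = C / r = €21.16 / 0.102 = €207.45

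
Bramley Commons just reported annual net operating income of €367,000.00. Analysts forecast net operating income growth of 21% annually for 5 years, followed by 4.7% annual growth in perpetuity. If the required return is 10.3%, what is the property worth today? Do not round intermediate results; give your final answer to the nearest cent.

€13344519.78

D_1 = 444070.00000
D_2 = 537324.70000
D_3 = 650162.88700
D_4 = 786697.09327
D_5 = 951903.48286
Terminal value at year 5: TV = D_5×(1+g_2)/(r−g_2) = 996642.94655/0.056 = 17797195.47412
P_0 = D_1/(1+r)^1 + D_2/(1+r)^2 + D_3/(1+r)^3 + D_4/(1+r)^4 + D_5/(1+r)^5 + TV/(1+r)^5
    = 402601.99456 + 441657.67309 + 484502.07111 + 531502.72534 + 583062.82653 + 10901192.48881 = 13344519.77944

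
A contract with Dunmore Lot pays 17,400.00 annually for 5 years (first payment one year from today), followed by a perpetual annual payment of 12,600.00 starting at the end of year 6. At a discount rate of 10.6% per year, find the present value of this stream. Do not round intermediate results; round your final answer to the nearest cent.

PV of 5-year annuity: 17,400.00 × [1 − (1+0.106)^−5] / 0.106 = 64960.97585
Perpetuity value at year 5: 12,600.00 / 0.106 = 118867.92453
PV of perpetuity: 118867.92453 / (1+0.106)^5 = 71827.21788
Total PV = 64960.97585 + 71827.21788 = 136788.19373

136788.19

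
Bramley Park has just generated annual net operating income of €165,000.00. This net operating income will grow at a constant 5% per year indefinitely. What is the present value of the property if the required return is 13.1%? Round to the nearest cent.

D₁ = D₀ × (1 + g) = €165,000.00 × 1.05 = €173,250.0000
Growing perpetuity: P = D₁ / (r − g) = €173,250.0000 / (0.131 − 0.05) = €2,138,888.89

€2138888.89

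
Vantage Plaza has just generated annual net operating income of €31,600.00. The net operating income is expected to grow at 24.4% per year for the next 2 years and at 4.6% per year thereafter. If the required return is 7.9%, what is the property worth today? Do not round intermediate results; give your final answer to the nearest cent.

D_1 = 39310.40000
D_2 = 48902.13760
Terminal value at year 2: TV = D_2×(1+g_2)/(r−g_2) = 51151.63593/0.033 = 1550049.57362
P_0 = D_1/(1+r)^1 + D_2/(1+r)^2 + TV/(1+r)^2
    = 36432.25209 + 42003.44911 + 1331382.05374 = 1409817.75494

€1409817.75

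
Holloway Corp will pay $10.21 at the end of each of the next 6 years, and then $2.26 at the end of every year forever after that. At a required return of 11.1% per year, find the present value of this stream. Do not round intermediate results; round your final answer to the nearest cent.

PV of 6-year annuity: $10.21 × [1 − (1+0.111)^−6] / 0.111 = 43.06965
Perpetuity value at year 6: $2.26 / 0.111 = 20.36036
PV of perpetuity: 20.36036 / (1+0.111)^6 = 10.82682
Total PV = 43.06965 + 10.82682 = 53.89647

$53.90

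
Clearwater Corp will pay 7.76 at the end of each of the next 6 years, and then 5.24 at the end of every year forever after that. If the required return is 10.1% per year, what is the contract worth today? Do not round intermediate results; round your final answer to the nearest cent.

62.82

PV of 6-year annuity: 7.76 × [1 − (1+0.101)^−6] / 0.101 = 33.69801
Perpetuity value at year 6: 5.24 / 0.101 = 51.88119
PV of perpetuity: 51.88119 / (1+0.101)^6 = 29.12635
Total PV = 33.69801 + 29.12635 = 62.82436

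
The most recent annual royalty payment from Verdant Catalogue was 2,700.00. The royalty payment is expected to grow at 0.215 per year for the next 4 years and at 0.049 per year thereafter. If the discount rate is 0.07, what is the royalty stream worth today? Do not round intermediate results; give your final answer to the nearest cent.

D_1 = 3280.50000
D_2 = 3985.80750
D_3 = 4842.75611
D_4 = 5883.94868
Terminal value at year 4: TV = D_4×(1+g_2)/(r−g_2) = 6172.26216/0.021 = 293917.24580
P_0 = D_1/(1+r)^1 + D_2/(1+r)^2 + D_3/(1+r)^3 + D_4/(1+r)^4 + TV/(1+r)^4
    = 3065.88785 + 3481.35863 + 3953.13153 + 4488.83627 + 224228.05956 = 239217.27385

239217.27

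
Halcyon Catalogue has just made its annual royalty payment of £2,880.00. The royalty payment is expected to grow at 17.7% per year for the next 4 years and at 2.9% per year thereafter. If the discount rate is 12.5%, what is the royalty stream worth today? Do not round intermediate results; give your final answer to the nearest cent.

D_1 = 3389.76000
D_2 = 3989.74752
D_3 = 4695.93283
D_4 = 5527.11294
Terminal value at year 4: TV = D_4×(1+g_2)/(r−g_2) = 5687.39922/0.096 = 59243.74185
P_0 = D_1/(1+r)^1 + D_2/(1+r)^2 + D_3/(1+r)^3 + D_4/(1+r)^4 + TV/(1+r)^4
    = 3013.12000 + 3152.39310 + 3298.10372 + 3450.54940 + 36985.57638 = 49899.74260

£49899.74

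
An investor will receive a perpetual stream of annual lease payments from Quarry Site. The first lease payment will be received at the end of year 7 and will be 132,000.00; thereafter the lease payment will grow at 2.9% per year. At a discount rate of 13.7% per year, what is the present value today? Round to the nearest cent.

565701.57

Value at end of year 6: C₁ / (r − g) = 132,000.00 / (0.137 − 0.029) = 1,222,222.2222
Discount to today: PV = 1,222,222.2222 / (1 + 0.137)^6 = 1,222,222.2222 / 2.160542 = 565,701.57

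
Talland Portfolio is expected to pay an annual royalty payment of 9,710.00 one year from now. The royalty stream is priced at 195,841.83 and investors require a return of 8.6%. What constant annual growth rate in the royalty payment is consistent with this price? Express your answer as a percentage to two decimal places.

P = D₁/(r−g) ⇒ g = r − D₁/P = 0.086 − 9,710.00/195,841.83 = 0.036419

3.64%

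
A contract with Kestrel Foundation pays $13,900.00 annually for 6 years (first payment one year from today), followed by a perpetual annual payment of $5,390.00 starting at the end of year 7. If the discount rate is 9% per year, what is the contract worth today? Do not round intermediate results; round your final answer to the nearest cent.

PV of 6-year annuity: $13,900.00 × [1 − (1+0.09)^−6] / 0.09 = 62354.26840
Perpetuity value at year 6: $5,390.00 / 0.09 = 59888.88889
PV of perpetuity: 59888.88889 / (1+0.09)^6 = 35709.78769
Total PV = 62354.26840 + 35709.78769 = 98064.05609

$98064.06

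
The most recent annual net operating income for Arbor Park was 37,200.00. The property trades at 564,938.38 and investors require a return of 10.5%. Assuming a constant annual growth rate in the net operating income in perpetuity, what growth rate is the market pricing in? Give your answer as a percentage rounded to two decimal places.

3.67%

P = D₀(1+g)/(r−g) ⇒ P(r−g) = D₀(1+g) ⇒ g(P+D₀) = P·r − D₀
g = (P·r − D₀)/(P + D₀) = (564,938.38×0.105 − 37,200.00) / (564,938.38 + 37,200.00) = 0.036733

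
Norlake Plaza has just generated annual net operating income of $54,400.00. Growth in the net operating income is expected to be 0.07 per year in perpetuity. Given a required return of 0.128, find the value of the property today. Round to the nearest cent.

D₁ = D₀ × (1 + g) = $54,400.00 × 1.07 = $58,208.0000
Growing perpetuity: P = D₁ / (r − g) = $58,208.0000 / (0.128 − 0.07) = $1,003,586.21

$1003586.21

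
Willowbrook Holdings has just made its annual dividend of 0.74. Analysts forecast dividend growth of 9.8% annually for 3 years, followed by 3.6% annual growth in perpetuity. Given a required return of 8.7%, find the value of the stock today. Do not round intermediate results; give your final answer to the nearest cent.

D_1 = 0.81252
D_2 = 0.89215
D_3 = 0.97958
Terminal value at year 3: TV = D_3×(1+g_2)/(r−g_2) = 1.01484/0.051 = 19.89887
P_0 = D_1/(1+r)^1 + D_2/(1+r)^2 + D_3/(1+r)^3 + TV/(1+r)^3
    = 0.74749 + 0.75505 + 0.76269 + 15.49315 = 17.75838

17.76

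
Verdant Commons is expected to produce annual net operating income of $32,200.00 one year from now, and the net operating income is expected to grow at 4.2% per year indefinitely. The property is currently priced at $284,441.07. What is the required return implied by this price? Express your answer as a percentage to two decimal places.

P = D₁/(r − g) ⇒ r = D₁/P + g = $32,200.0000/$284,441.07 + 0.042 = 0.113204 + 0.042 = 0.155204

15.52%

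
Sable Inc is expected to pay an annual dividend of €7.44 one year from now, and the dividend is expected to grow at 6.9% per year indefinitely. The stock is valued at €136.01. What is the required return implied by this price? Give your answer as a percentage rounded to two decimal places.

12.37%

P = D₁/(r − g) ⇒ r = D₁/P + g = €7.4400/€136.01 + 0.069 = 0.054702 + 0.069 = 0.123702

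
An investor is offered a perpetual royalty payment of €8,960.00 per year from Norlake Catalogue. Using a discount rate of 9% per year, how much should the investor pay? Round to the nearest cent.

€99555.56

Level perpetuity: PV = C / r = €8,960.00 / 0.09 = €99,555.56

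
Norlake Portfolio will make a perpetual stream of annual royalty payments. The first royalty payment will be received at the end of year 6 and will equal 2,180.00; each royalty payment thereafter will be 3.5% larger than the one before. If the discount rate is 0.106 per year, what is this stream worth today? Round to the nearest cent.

Value at end of year 5: C₁ / (r − g) = 2,180.00 / (0.106 − 0.035) = 30,704.2254
Discount to today: PV = 30,704.2254 / (1 + 0.106)^5 = 30,704.2254 / 1.654915 = 18,553.36

18553.36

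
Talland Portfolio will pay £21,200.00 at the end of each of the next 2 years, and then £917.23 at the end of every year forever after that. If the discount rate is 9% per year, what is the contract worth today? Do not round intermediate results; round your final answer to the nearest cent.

£45871.09

PV of 2-year annuity: £21,200.00 × [1 − (1+0.09)^−2] / 0.09 = 37293.15714
Perpetuity value at year 2: £917.23 / 0.09 = 10191.44444
PV of perpetuity: 10191.44444 / (1+0.09)^2 = 8577.93489
Total PV = 37293.15714 + 8577.93489 = 45871.09203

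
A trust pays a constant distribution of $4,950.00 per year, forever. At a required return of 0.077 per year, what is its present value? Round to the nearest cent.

Level perpetuity: PV = C / r = $4,950.00 / 0.077 = $64,285.71

$64285.71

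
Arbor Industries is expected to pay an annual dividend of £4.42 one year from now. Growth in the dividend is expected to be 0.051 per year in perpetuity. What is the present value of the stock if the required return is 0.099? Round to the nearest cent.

£92.08

Growing perpetuity: P = D₁ / (r − g) = £4.4200 / (0.099 − 0.051) = £92.08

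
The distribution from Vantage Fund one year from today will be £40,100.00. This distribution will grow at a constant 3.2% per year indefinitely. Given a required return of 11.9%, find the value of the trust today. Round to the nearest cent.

Growing perpetuity: P = D₁ / (r − g) = £40,100.0000 / (0.119 − 0.032) = £460,919.54

£460919.54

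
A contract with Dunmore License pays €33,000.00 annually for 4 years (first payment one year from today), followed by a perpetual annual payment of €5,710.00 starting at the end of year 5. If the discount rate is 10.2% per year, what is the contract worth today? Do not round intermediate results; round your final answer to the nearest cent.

€142112.83

PV of 4-year annuity: €33,000.00 × [1 − (1+0.102)^−4] / 0.102 = 104154.28233
Perpetuity value at year 4: €5,710.00 / 0.102 = 55980.39216
PV of perpetuity: 55980.39216 / (1+0.102)^4 = 37958.54512
Total PV = 104154.28233 + 37958.54512 = 142112.82745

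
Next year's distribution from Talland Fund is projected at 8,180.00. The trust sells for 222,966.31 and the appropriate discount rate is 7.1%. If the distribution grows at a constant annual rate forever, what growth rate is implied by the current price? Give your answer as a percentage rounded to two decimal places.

3.43%

P = D₁/(r−g) ⇒ g = r − D₁/P = 0.071 − 8,180.00/222,966.31 = 0.034313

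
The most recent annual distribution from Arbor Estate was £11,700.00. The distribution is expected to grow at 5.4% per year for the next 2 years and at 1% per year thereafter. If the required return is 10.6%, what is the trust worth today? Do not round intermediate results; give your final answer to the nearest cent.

D_1 = 12331.80000
D_2 = 12997.71720
Terminal value at year 2: TV = D_2×(1+g_2)/(r−g_2) = 13127.69437/0.096 = 136746.81637
P_0 = D_1/(1+r)^1 + D_2/(1+r)^2 + TV/(1+r)^2
    = 11149.90958 + 10625.68237 + 111791.03327 = 133566.62523

£133566.63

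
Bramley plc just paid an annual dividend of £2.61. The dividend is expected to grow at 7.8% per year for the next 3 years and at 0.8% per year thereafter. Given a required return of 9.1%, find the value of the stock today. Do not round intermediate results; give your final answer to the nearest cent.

£38.22

D_1 = 2.81358
D_2 = 3.03304
D_3 = 3.26962
Terminal value at year 3: TV = D_3×(1+g_2)/(r−g_2) = 3.29577/0.083 = 39.70811
P_0 = D_1/(1+r)^1 + D_2/(1+r)^2 + D_3/(1+r)^3 + TV/(1+r)^3
    = 2.57890 + 2.54817 + 2.51781 + 30.57771 = 38.22259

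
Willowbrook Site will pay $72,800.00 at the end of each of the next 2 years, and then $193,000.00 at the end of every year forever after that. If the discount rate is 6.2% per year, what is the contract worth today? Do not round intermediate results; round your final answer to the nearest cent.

$2893145.53

PV of 2-year annuity: $72,800.00 × [1 − (1+0.062)^−2] / 0.062 = 133097.83977
Perpetuity value at year 2: $193,000.00 / 0.062 = 3112903.22581
PV of perpetuity: 3112903.22581 / (1+0.062)^2 = 2760047.68905
Total PV = 133097.83977 + 2760047.68905 = 2893145.52882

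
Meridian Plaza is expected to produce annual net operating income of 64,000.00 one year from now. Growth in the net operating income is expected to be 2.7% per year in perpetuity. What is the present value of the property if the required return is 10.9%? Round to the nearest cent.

Growing perpetuity: P = D₁ / (r − g) = 64,000.0000 / (0.109 − 0.027) = 780,487.80

780487.80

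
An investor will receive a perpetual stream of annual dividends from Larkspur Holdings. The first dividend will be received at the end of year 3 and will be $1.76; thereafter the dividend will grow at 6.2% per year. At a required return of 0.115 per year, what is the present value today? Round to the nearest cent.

$26.71

Value at end of year 2: C₁ / (r − g) = $1.76 / (0.115 − 0.062) = $33.2075
Discount to today: PV = $33.2075 / (1 + 0.115)^2 = $33.2075 / 1.243225 = $26.71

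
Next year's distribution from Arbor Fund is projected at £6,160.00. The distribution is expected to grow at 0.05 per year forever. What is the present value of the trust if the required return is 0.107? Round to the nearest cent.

£108070.18

Growing perpetuity: P = D₁ / (r − g) = £6,160.0000 / (0.107 − 0.05) = £108,070.18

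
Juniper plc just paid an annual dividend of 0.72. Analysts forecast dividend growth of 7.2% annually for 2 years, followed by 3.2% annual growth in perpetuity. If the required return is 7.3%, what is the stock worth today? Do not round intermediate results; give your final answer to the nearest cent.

19.53

D_1 = 0.77184
D_2 = 0.82741
Terminal value at year 2: TV = D_2×(1+g_2)/(r−g_2) = 0.85389/0.041 = 20.82658
P_0 = D_1/(1+r)^1 + D_2/(1+r)^2 + TV/(1+r)^2
    = 0.71933 + 0.71866 + 18.08916 = 19.52715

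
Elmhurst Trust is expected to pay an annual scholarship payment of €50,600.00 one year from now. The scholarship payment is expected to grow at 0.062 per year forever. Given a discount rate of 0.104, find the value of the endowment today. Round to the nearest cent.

Growing perpetuity: P = D₁ / (r − g) = €50,600.0000 / (0.104 − 0.062) = €1,204,761.90

€1204761.90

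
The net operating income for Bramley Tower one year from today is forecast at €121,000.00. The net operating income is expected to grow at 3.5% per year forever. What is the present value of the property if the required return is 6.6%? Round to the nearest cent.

€3903225.81

Growing perpetuity: P = D₁ / (r − g) = €121,000.0000 / (0.066 − 0.035) = €3,903,225.81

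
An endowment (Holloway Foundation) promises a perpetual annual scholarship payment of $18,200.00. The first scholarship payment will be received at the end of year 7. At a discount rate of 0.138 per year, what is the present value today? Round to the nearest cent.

Value at end of year 6: C / r = $18,200.00 / 0.138 = $131,884.0580
Discount to today: PV = $131,884.0580 / (1 + 0.138)^6 = $131,884.0580 / 2.171969 = $60,720.97

$60720.97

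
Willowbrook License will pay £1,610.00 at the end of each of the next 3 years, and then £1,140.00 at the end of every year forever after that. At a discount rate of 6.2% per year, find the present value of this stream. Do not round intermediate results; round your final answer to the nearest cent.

PV of 3-year annuity: £1,610.00 × [1 − (1+0.062)^−3] / 0.062 = 4287.67412
Perpetuity value at year 3: £1,140.00 / 0.062 = 18387.09677
PV of perpetuity: 18387.09677 / (1+0.062)^3 = 15351.10392
Total PV = 4287.67412 + 15351.10392 = 19638.77804

£19638.78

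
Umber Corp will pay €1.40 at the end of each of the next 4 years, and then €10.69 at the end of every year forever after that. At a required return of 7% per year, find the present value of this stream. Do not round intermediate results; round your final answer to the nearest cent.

€121.25

PV of 4-year annuity: €1.40 × [1 − (1+0.07)^−4] / 0.07 = 4.74210
Perpetuity value at year 4: €10.69 / 0.07 = 152.71429
PV of perpetuity: 152.71429 / (1+0.07)^4 = 116.50500
Total PV = 4.74210 + 116.50500 = 121.24709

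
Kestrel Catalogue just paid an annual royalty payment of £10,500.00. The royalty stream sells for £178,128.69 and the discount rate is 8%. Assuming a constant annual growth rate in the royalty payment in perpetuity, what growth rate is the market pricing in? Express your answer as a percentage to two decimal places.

P = D₀(1+g)/(r−g) ⇒ P(r−g) = D₀(1+g) ⇒ g(P+D₀) = P·r − D₀
g = (P·r − D₀)/(P + D₀) = (£178,128.69×0.08 − £10,500.00) / (£178,128.69 + £10,500.00) = 0.019882

1.99%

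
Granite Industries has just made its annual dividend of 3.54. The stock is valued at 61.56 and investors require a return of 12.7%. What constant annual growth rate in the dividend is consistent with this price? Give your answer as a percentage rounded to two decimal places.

P = D₀(1+g)/(r−g) ⇒ P(r−g) = D₀(1+g) ⇒ g(P+D₀) = P·r − D₀
g = (P·r − D₀)/(P + D₀) = (61.56×0.127 − 3.54) / (61.56 + 3.54) = 0.065716

6.57%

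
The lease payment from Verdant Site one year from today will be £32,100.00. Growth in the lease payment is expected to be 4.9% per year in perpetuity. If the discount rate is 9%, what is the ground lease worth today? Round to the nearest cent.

£782926.83

Growing perpetuity: P = D₁ / (r − g) = £32,100.0000 / (0.09 − 0.049) = £782,926.83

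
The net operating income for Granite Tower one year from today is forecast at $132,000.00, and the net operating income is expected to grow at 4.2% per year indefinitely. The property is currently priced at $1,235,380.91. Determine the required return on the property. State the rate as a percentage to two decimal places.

P = D₁/(r − g) ⇒ r = D₁/P + g = $132,000.0000/$1,235,380.91 + 0.042 = 0.106850 + 0.042 = 0.148850

14.88%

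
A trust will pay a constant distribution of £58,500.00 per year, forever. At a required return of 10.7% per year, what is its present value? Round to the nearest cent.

£546728.97

Level perpetuity: PV = C / r = £58,500.00 / 0.107 = £546,728.97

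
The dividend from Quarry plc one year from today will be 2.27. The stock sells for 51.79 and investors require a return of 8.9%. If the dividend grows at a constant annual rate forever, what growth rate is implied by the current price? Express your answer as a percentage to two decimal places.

4.52%

P = D₁/(r−g) ⇒ g = r − D₁/P = 0.089 − 2.27/51.79 = 0.045169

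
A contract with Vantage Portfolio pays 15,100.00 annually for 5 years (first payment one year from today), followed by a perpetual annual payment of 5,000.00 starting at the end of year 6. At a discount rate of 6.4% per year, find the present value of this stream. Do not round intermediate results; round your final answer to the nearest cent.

PV of 5-year annuity: 15,100.00 × [1 − (1+0.064)^−5] / 0.064 = 62920.47763
Perpetuity value at year 5: 5,000.00 / 0.064 = 78125.00000
PV of perpetuity: 78125.00000 / (1+0.064)^5 = 57290.40476
Total PV = 62920.47763 + 57290.40476 = 120210.88239

120210.88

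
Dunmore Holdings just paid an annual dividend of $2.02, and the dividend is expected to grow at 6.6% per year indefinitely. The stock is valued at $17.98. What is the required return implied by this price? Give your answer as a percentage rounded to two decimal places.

18.58%

D₁ = $2.02 × 1.066 = $2.1533
P = D₁/(r − g) ⇒ r = D₁/P + g = $2.1533/$17.98 + 0.066 = 0.119762 + 0.066 = 0.185762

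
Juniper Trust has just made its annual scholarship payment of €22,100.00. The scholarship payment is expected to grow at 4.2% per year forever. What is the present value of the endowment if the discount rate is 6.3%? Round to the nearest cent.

D₁ = D₀ × (1 + g) = €22,100.00 × 1.042 = €23,028.2000
Growing perpetuity: P = D₁ / (r − g) = €23,028.2000 / (0.063 − 0.042) = €1,096,580.95

€1096580.95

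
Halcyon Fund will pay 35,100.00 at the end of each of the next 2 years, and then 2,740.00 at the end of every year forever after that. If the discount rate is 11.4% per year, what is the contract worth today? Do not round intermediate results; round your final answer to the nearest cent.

79159.39

PV of 2-year annuity: 35,100.00 × [1 − (1+0.114)^−2] / 0.114 = 59791.81238
Perpetuity value at year 2: 2,740.00 / 0.114 = 24035.08772
PV of perpetuity: 24035.08772 / (1+0.114)^2 = 19367.57872
Total PV = 59791.81238 + 19367.57872 = 79159.39110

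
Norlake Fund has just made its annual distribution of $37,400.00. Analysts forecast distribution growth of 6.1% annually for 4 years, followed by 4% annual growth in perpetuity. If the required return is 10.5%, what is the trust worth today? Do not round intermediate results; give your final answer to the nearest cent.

D_1 = 39681.40000
D_2 = 42101.96540
D_3 = 44670.18529
D_4 = 47395.06659
Terminal value at year 4: TV = D_4×(1+g_2)/(r−g_2) = 49290.86926/0.065 = 758321.06547
P_0 = D_1/(1+r)^1 + D_2/(1+r)^2 + D_3/(1+r)^3 + D_4/(1+r)^4 + TV/(1+r)^4
    = 35910.76923 + 34480.83815 + 33107.84550 + 31789.52405 + 508632.38477 = 643921.36170

$643921.36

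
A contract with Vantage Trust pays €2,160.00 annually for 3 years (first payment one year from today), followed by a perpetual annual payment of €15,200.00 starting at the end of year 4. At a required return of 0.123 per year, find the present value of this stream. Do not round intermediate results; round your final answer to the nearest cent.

€92418.11

PV of 3-year annuity: €2,160.00 × [1 − (1+0.123)^−3] / 0.123 = 5161.32720
Perpetuity value at year 3: €15,200.00 / 0.123 = 123577.23577
PV of perpetuity: 123577.23577 / (1+0.123)^3 = 87256.78510
Total PV = 5161.32720 + 87256.78510 = 92418.11230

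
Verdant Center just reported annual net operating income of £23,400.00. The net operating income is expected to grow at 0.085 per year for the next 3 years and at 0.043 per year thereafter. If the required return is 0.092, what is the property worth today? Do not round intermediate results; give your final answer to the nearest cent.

£557872.25

D_1 = 25389.00000
D_2 = 27547.06500
D_3 = 29888.56553
Terminal value at year 3: TV = D_3×(1+g_2)/(r−g_2) = 31173.77384/0.049 = 636199.46617
P_0 = D_1/(1+r)^1 + D_2/(1+r)^2 + D_3/(1+r)^3 + TV/(1+r)^3
    = 23250.00000 + 23100.96154 + 22952.87845 + 488568.41276 = 557872.25275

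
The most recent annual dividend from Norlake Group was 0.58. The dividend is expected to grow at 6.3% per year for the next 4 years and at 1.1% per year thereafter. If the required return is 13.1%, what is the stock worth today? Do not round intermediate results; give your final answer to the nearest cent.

D_1 = 0.61654
D_2 = 0.65538
D_3 = 0.69667
D_4 = 0.74056
Terminal value at year 4: TV = D_4×(1+g_2)/(r−g_2) = 0.74871/0.12 = 6.23923
P_0 = D_1/(1+r)^1 + D_2/(1+r)^2 + D_3/(1+r)^3 + D_4/(1+r)^4 + TV/(1+r)^4
    = 0.54513 + 0.51235 + 0.48155 + 0.45260 + 3.81312 = 5.80475

5.80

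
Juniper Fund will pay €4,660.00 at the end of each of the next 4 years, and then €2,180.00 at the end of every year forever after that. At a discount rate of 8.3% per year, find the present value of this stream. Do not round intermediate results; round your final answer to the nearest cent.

€34424.58

PV of 4-year annuity: €4,660.00 × [1 − (1+0.083)^−4] / 0.083 = 15332.00321
Perpetuity value at year 4: €2,180.00 / 0.083 = 26265.06024
PV of perpetuity: 26265.06024 / (1+0.083)^4 = 19092.57805
Total PV = 15332.00321 + 19092.57805 = 34424.58126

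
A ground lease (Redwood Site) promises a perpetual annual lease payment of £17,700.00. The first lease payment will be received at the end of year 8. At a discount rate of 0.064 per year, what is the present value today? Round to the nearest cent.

Value at end of year 7: C / r = £17,700.00 / 0.064 = £276,562.5000
Discount to today: PV = £276,562.5000 / (1 + 0.064)^7 = £276,562.5000 / 1.543801 = £179,143.85

£179143.85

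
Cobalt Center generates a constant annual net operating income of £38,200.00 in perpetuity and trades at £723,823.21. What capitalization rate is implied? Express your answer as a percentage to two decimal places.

5.28%

P = C/r ⇒ r = C/P = £38,200.00/£723,823.21 = 0.052775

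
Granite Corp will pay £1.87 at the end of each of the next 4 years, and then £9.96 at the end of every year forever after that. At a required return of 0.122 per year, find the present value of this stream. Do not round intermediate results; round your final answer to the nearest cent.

PV of 4-year annuity: £1.87 × [1 − (1+0.122)^−4] / 0.122 = 5.65600
Perpetuity value at year 4: £9.96 / 0.122 = 81.63934
PV of perpetuity: 81.63934 / (1+0.122)^4 = 51.51433
Total PV = 5.65600 + 51.51433 = 57.17033

£57.17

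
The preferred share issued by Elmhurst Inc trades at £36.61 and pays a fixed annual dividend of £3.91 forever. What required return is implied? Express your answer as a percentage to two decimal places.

P = C/r ⇒ r = C/P = £3.91/£36.61 = 0.106801

10.68%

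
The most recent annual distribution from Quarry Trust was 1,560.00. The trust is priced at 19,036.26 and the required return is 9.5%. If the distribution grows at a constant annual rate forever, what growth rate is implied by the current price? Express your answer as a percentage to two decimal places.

1.21%

P = D₀(1+g)/(r−g) ⇒ P(r−g) = D₀(1+g) ⇒ g(P+D₀) = P·r − D₀
g = (P·r − D₀)/(P + D₀) = (19,036.26×0.095 − 1,560.00) / (19,036.26 + 1,560.00) = 0.012063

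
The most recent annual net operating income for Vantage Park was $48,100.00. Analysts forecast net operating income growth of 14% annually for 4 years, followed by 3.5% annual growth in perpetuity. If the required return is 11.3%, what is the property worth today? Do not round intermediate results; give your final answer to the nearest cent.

D_1 = 54834.00000
D_2 = 62510.76000
D_3 = 71262.26640
D_4 = 81238.98370
Terminal value at year 4: TV = D_4×(1+g_2)/(r−g_2) = 84082.34813/0.078 = 1077978.82212
P_0 = D_1/(1+r)^1 + D_2/(1+r)^2 + D_3/(1+r)^3 + D_4/(1+r)^4 + TV/(1+r)^4
    = 49266.84636 + 50461.99897 + 51686.14450 + 52939.98628 + 702472.89482 = 906827.87092

$906827.87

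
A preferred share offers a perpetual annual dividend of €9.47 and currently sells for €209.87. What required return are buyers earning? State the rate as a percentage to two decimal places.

4.51%

P = C/r ⇒ r = C/P = €9.47/€209.87 = 0.045123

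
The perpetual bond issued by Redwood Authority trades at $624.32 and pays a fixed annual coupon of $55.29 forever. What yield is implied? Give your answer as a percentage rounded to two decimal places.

P = C/r ⇒ r = C/P = $55.29/$624.32 = 0.088560

8.86%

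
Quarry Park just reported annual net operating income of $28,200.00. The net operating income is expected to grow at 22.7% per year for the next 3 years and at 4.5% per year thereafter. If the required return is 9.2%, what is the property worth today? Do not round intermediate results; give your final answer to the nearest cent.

D_1 = 34601.40000
D_2 = 42455.91780
D_3 = 52093.41114
Terminal value at year 3: TV = D_3×(1+g_2)/(r−g_2) = 54437.61464/0.047 = 1158247.12004
P_0 = D_1/(1+r)^1 + D_2/(1+r)^2 + D_3/(1+r)^3 + TV/(1+r)^3
    = 31686.26374 + 35603.52162 + 40005.05588 + 889474.11481 = 996768.95604

$996768.96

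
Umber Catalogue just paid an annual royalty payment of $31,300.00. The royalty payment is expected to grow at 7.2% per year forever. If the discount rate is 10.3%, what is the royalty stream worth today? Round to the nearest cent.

$1082374.19

D₁ = D₀ × (1 + g) = $31,300.00 × 1.072 = $33,553.6000
Growing perpetuity: P = D₁ / (r − g) = $33,553.6000 / (0.103 − 0.072) = $1,082,374.19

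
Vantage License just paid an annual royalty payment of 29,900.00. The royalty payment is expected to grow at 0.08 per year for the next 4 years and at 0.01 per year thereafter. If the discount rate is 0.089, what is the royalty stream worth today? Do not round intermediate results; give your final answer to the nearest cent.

486933.99

D_1 = 32292.00000
D_2 = 34875.36000
D_3 = 37665.38880
D_4 = 40678.61990
Terminal value at year 4: TV = D_4×(1+g_2)/(r−g_2) = 41085.40610/0.079 = 520068.43168
P_0 = D_1/(1+r)^1 + D_2/(1+r)^2 + D_3/(1+r)^3 + D_4/(1+r)^4 + TV/(1+r)^4
    = 29652.89256 + 29407.82733 + 29164.78744 + 28923.75614 + 369784.73037 = 486933.99384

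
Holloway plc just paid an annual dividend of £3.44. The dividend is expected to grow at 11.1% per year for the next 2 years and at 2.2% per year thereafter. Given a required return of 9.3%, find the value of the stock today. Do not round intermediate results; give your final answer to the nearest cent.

D_1 = 3.82184
D_2 = 4.24606
Terminal value at year 2: TV = D_2×(1+g_2)/(r−g_2) = 4.33948/0.071 = 61.11940
P_0 = D_1/(1+r)^1 + D_2/(1+r)^2 + TV/(1+r)^2
    = 3.49665 + 3.55424 + 51.16097 = 58.21186

£58.21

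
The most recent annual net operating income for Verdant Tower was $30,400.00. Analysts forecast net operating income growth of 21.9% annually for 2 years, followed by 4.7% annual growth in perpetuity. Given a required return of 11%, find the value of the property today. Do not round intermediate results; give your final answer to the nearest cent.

$679362.84

D_1 = 37057.60000
D_2 = 45173.21440
Terminal value at year 2: TV = D_2×(1+g_2)/(r−g_2) = 47296.35548/0.063 = 750735.80122
P_0 = D_1/(1+r)^1 + D_2/(1+r)^2 + TV/(1+r)^2
    = 33385.22523 + 36663.59419 + 609314.01771 = 679362.83712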